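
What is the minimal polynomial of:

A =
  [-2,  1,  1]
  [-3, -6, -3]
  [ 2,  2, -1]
x^2 + 6*x + 9

The characteristic polynomial is χ_A(x) = (x + 3)^3, so the eigenvalues are known. The minimal polynomial is
  m_A(x) = Π_λ (x − λ)^{k_λ}
where k_λ is the size of the *largest* Jordan block for λ (equivalently, the smallest k with (A − λI)^k v = 0 for every generalised eigenvector v of λ).

  λ = -3: largest Jordan block has size 2, contributing (x + 3)^2

So m_A(x) = (x + 3)^2 = x^2 + 6*x + 9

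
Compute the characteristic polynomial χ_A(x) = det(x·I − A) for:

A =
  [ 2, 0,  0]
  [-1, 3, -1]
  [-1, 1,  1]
x^3 - 6*x^2 + 12*x - 8

Expanding det(x·I − A) (e.g. by cofactor expansion or by noting that A is similar to its Jordan form J, which has the same characteristic polynomial as A) gives
  χ_A(x) = x^3 - 6*x^2 + 12*x - 8
which factors as (x - 2)^3. The eigenvalues (with algebraic multiplicities) are λ = 2 with multiplicity 3.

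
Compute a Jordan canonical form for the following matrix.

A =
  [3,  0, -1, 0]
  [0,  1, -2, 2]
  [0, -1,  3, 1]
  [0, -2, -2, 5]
J_3(3) ⊕ J_1(3)

The characteristic polynomial is
  det(x·I − A) = x^4 - 12*x^3 + 54*x^2 - 108*x + 81 = (x - 3)^4

Eigenvalues and multiplicities (the geometric multiplicity of λ is n − rank(A − λI), which equals the number of Jordan blocks for λ):
  λ = 3: algebraic multiplicity = 4, geometric multiplicity = 2

Determining the block sizes for each eigenvalue:
  λ = 3: with am = 4 and gm = 2, the partition is not yet determined (e.g. several partitions of 4 into 2 parts exist). Let N = A − (3)·I. Computing rank(N^1) = 2, rank(N^2) = 1, rank(N^3) = 0; the number of blocks of size ≥ j is rank(N^{j−1}) − rank(N^j), giving [2, 1, 1]. So we have 1 block(s) of size 3, 1 block(s) of size 1 → block sizes [3, 1]

Assembling the blocks gives a Jordan form
J =
  [3, 1, 0, 0]
  [0, 3, 1, 0]
  [0, 0, 3, 0]
  [0, 0, 0, 3]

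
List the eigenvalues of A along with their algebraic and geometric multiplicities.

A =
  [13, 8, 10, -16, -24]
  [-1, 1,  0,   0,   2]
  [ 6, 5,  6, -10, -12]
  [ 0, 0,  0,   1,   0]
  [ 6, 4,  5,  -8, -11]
λ = 1: alg = 4, geom = 2; λ = 6: alg = 1, geom = 1

Step 1 — factor the characteristic polynomial to read off the algebraic multiplicities:
  χ_A(x) = (x - 6)*(x - 1)^4

Step 2 — compute geometric multiplicities via the rank-nullity identity g(λ) = n − rank(A − λI):
  rank(A − (1)·I) = 3, so dim ker(A − (1)·I) = n − 3 = 2
  rank(A − (6)·I) = 4, so dim ker(A − (6)·I) = n − 4 = 1

Summary:
  λ = 1: algebraic multiplicity = 4, geometric multiplicity = 2
  λ = 6: algebraic multiplicity = 1, geometric multiplicity = 1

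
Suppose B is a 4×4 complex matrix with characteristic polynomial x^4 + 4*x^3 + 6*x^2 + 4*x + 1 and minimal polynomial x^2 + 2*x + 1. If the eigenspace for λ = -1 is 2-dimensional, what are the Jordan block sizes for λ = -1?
Block sizes for λ = -1: [2, 2]

Step 1 — from the characteristic polynomial, algebraic multiplicity of λ = -1 is 4. From dim ker(B − (-1)·I) = 2, there are exactly 2 Jordan blocks for λ = -1.
Step 2 — from the minimal polynomial, the factor (x + 1)^2 tells us the largest block for λ = -1 has size 2.
Step 3 — with total size 4, 2 blocks, and largest block 2, the block sizes (in nonincreasing order) are [2, 2].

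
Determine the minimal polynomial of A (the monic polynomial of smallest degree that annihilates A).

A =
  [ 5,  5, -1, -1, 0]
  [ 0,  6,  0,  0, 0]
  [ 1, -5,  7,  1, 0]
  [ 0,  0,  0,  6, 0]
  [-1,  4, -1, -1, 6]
x^2 - 12*x + 36

The characteristic polynomial is χ_A(x) = (x - 6)^5, so the eigenvalues are known. The minimal polynomial is
  m_A(x) = Π_λ (x − λ)^{k_λ}
where k_λ is the size of the *largest* Jordan block for λ (equivalently, the smallest k with (A − λI)^k v = 0 for every generalised eigenvector v of λ).

  λ = 6: largest Jordan block has size 2, contributing (x − 6)^2

So m_A(x) = (x - 6)^2 = x^2 - 12*x + 36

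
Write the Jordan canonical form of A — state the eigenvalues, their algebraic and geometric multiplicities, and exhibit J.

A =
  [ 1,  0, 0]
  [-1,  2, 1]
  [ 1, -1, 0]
J_2(1) ⊕ J_1(1)

The characteristic polynomial is
  det(x·I − A) = x^3 - 3*x^2 + 3*x - 1 = (x - 1)^3

Eigenvalues and multiplicities (the geometric multiplicity of λ is n − rank(A − λI), which equals the number of Jordan blocks for λ):
  λ = 1: algebraic multiplicity = 3, geometric multiplicity = 2

Determining the block sizes for each eigenvalue:
  λ = 1: 2 blocks summing to 3 forces exactly one block of size 2 and the rest size 1 → block sizes [2, 1]

Assembling the blocks gives a Jordan form
J =
  [1, 1, 0]
  [0, 1, 0]
  [0, 0, 1]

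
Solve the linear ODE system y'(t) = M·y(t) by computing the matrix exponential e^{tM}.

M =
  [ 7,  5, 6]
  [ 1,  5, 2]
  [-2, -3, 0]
e^{tM} =
  [t^2*exp(4*t) + 3*t*exp(4*t) + exp(4*t), t^2*exp(4*t) + 5*t*exp(4*t), 2*t^2*exp(4*t) + 6*t*exp(4*t)]
  [t*exp(4*t), t*exp(4*t) + exp(4*t), 2*t*exp(4*t)]
  [-t^2*exp(4*t)/2 - 2*t*exp(4*t), -t^2*exp(4*t)/2 - 3*t*exp(4*t), -t^2*exp(4*t) - 4*t*exp(4*t) + exp(4*t)]

Strategy: write M = P · J · P⁻¹ where J is a Jordan canonical form, so e^{tM} = P · e^{tJ} · P⁻¹, and e^{tJ} can be computed block-by-block.

M has Jordan form
J =
  [4, 1, 0]
  [0, 4, 1]
  [0, 0, 4]
(up to reordering of blocks).

Per-block formulas:
  For a 3×3 Jordan block J_3(4): exp(t · J_3(4)) = e^(4t)·(I + t·N + (t^2/2)·N^2), where N is the 3×3 nilpotent shift.

After assembling e^{tJ} and conjugating by P, we get:

e^{tM} =
  [t^2*exp(4*t) + 3*t*exp(4*t) + exp(4*t), t^2*exp(4*t) + 5*t*exp(4*t), 2*t^2*exp(4*t) + 6*t*exp(4*t)]
  [t*exp(4*t), t*exp(4*t) + exp(4*t), 2*t*exp(4*t)]
  [-t^2*exp(4*t)/2 - 2*t*exp(4*t), -t^2*exp(4*t)/2 - 3*t*exp(4*t), -t^2*exp(4*t) - 4*t*exp(4*t) + exp(4*t)]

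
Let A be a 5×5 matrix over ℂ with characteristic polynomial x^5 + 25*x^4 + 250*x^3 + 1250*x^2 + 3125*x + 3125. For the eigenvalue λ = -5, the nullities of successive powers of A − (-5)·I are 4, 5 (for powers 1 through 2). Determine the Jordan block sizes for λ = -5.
Block sizes for λ = -5: [2, 1, 1, 1]

From the dimensions of kernels of powers, the number of Jordan blocks of size at least j is d_j − d_{j−1} where d_j = dim ker(N^j) (with d_0 = 0). Computing the differences gives [4, 1].
The number of blocks of size exactly k is (#blocks of size ≥ k) − (#blocks of size ≥ k + 1), so the partition is: 3 block(s) of size 1, 1 block(s) of size 2.
In nonincreasing order the block sizes are [2, 1, 1, 1].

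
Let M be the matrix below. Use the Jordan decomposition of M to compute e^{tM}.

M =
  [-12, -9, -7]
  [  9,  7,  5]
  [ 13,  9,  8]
e^{tM} =
  [-3*t^2*exp(t)/2 - 13*t*exp(t) + exp(t), -9*t*exp(t), -3*t^2*exp(t)/2 - 7*t*exp(t)]
  [t^2*exp(t) + 9*t*exp(t), 6*t*exp(t) + exp(t), t^2*exp(t) + 5*t*exp(t)]
  [3*t^2*exp(t)/2 + 13*t*exp(t), 9*t*exp(t), 3*t^2*exp(t)/2 + 7*t*exp(t) + exp(t)]

Strategy: write M = P · J · P⁻¹ where J is a Jordan canonical form, so e^{tM} = P · e^{tJ} · P⁻¹, and e^{tJ} can be computed block-by-block.

M has Jordan form
J =
  [1, 1, 0]
  [0, 1, 1]
  [0, 0, 1]
(up to reordering of blocks).

Per-block formulas:
  For a 3×3 Jordan block J_3(1): exp(t · J_3(1)) = e^(1t)·(I + t·N + (t^2/2)·N^2), where N is the 3×3 nilpotent shift.

After assembling e^{tJ} and conjugating by P, we get:

e^{tM} =
  [-3*t^2*exp(t)/2 - 13*t*exp(t) + exp(t), -9*t*exp(t), -3*t^2*exp(t)/2 - 7*t*exp(t)]
  [t^2*exp(t) + 9*t*exp(t), 6*t*exp(t) + exp(t), t^2*exp(t) + 5*t*exp(t)]
  [3*t^2*exp(t)/2 + 13*t*exp(t), 9*t*exp(t), 3*t^2*exp(t)/2 + 7*t*exp(t) + exp(t)]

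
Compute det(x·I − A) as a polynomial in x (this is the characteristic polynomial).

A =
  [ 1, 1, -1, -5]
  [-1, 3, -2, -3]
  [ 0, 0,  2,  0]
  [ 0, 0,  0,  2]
x^4 - 8*x^3 + 24*x^2 - 32*x + 16

Expanding det(x·I − A) (e.g. by cofactor expansion or by noting that A is similar to its Jordan form J, which has the same characteristic polynomial as A) gives
  χ_A(x) = x^4 - 8*x^3 + 24*x^2 - 32*x + 16
which factors as (x - 2)^4. The eigenvalues (with algebraic multiplicities) are λ = 2 with multiplicity 4.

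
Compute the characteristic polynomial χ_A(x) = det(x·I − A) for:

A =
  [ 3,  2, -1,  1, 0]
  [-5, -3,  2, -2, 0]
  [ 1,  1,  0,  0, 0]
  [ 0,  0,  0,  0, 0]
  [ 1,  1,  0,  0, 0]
x^5

Expanding det(x·I − A) (e.g. by cofactor expansion or by noting that A is similar to its Jordan form J, which has the same characteristic polynomial as A) gives
  χ_A(x) = x^5
which factors as x^5. The eigenvalues (with algebraic multiplicities) are λ = 0 with multiplicity 5.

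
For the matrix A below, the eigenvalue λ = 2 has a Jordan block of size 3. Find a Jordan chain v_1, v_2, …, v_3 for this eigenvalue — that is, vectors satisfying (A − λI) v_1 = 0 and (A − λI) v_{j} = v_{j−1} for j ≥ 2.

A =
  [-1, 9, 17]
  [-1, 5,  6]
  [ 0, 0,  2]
A Jordan chain for λ = 2 of length 3:
v_1 = (3, 1, 0)ᵀ
v_2 = (17, 6, 0)ᵀ
v_3 = (0, 0, 1)ᵀ

Let N = A − (2)·I. We want v_3 with N^3 v_3 = 0 but N^2 v_3 ≠ 0; then v_{j-1} := N · v_j for j = 3, …, 2.

Pick v_3 = (0, 0, 1)ᵀ.
Then v_2 = N · v_3 = (17, 6, 0)ᵀ.
Then v_1 = N · v_2 = (3, 1, 0)ᵀ.

Sanity check: (A − (2)·I) v_1 = (0, 0, 0)ᵀ = 0. ✓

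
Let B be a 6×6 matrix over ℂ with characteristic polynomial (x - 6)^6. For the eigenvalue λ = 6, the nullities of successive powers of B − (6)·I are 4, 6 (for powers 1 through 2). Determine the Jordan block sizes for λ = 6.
Block sizes for λ = 6: [2, 2, 1, 1]

From the dimensions of kernels of powers, the number of Jordan blocks of size at least j is d_j − d_{j−1} where d_j = dim ker(N^j) (with d_0 = 0). Computing the differences gives [4, 2].
The number of blocks of size exactly k is (#blocks of size ≥ k) − (#blocks of size ≥ k + 1), so the partition is: 2 block(s) of size 1, 2 block(s) of size 2.
In nonincreasing order the block sizes are [2, 2, 1, 1].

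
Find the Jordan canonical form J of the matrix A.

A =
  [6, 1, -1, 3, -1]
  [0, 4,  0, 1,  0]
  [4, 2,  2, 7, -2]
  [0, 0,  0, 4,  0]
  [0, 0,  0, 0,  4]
J_2(4) ⊕ J_2(4) ⊕ J_1(4)

The characteristic polynomial is
  det(x·I − A) = x^5 - 20*x^4 + 160*x^3 - 640*x^2 + 1280*x - 1024 = (x - 4)^5

Eigenvalues and multiplicities (the geometric multiplicity of λ is n − rank(A − λI), which equals the number of Jordan blocks for λ):
  λ = 4: algebraic multiplicity = 5, geometric multiplicity = 3

Determining the block sizes for each eigenvalue:
  λ = 4: with am = 5 and gm = 3, the partition is not yet determined (e.g. several partitions of 5 into 3 parts exist). Let N = A − (4)·I. Computing rank(N^1) = 2, rank(N^2) = 0; the number of blocks of size ≥ j is rank(N^{j−1}) − rank(N^j), giving [3, 2]. So we have 2 block(s) of size 2, 1 block(s) of size 1 → block sizes [2, 2, 1]

Assembling the blocks gives a Jordan form
J =
  [4, 1, 0, 0, 0]
  [0, 4, 0, 0, 0]
  [0, 0, 4, 1, 0]
  [0, 0, 0, 4, 0]
  [0, 0, 0, 0, 4]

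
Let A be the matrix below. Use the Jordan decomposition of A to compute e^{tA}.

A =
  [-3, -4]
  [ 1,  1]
e^{tA} =
  [-2*t*exp(-t) + exp(-t), -4*t*exp(-t)]
  [t*exp(-t), 2*t*exp(-t) + exp(-t)]

Strategy: write A = P · J · P⁻¹ where J is a Jordan canonical form, so e^{tA} = P · e^{tJ} · P⁻¹, and e^{tJ} can be computed block-by-block.

A has Jordan form
J =
  [-1,  1]
  [ 0, -1]
(up to reordering of blocks).

Per-block formulas:
  For a 2×2 Jordan block J_2(-1): exp(t · J_2(-1)) = e^(-1t)·(I + t·N), where N is the 2×2 nilpotent shift.

After assembling e^{tJ} and conjugating by P, we get:

e^{tA} =
  [-2*t*exp(-t) + exp(-t), -4*t*exp(-t)]
  [t*exp(-t), 2*t*exp(-t) + exp(-t)]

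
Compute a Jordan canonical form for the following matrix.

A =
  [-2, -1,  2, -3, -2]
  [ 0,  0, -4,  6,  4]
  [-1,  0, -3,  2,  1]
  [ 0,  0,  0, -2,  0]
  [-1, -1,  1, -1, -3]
J_2(-2) ⊕ J_2(-2) ⊕ J_1(-2)

The characteristic polynomial is
  det(x·I − A) = x^5 + 10*x^4 + 40*x^3 + 80*x^2 + 80*x + 32 = (x + 2)^5

Eigenvalues and multiplicities (the geometric multiplicity of λ is n − rank(A − λI), which equals the number of Jordan blocks for λ):
  λ = -2: algebraic multiplicity = 5, geometric multiplicity = 3

Determining the block sizes for each eigenvalue:
  λ = -2: with am = 5 and gm = 3, the partition is not yet determined (e.g. several partitions of 5 into 3 parts exist). Let N = A − (-2)·I. Computing rank(N^1) = 2, rank(N^2) = 0; the number of blocks of size ≥ j is rank(N^{j−1}) − rank(N^j), giving [3, 2]. So we have 2 block(s) of size 2, 1 block(s) of size 1 → block sizes [2, 2, 1]

Assembling the blocks gives a Jordan form
J =
  [-2,  1,  0,  0,  0]
  [ 0, -2,  0,  0,  0]
  [ 0,  0, -2,  1,  0]
  [ 0,  0,  0, -2,  0]
  [ 0,  0,  0,  0, -2]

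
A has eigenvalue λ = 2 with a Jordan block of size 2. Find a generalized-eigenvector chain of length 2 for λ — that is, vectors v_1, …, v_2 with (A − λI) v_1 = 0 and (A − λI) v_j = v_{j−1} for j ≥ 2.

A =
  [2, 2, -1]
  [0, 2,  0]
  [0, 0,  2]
A Jordan chain for λ = 2 of length 2:
v_1 = (2, 0, 0)ᵀ
v_2 = (0, 1, 0)ᵀ

Let N = A − (2)·I. We want v_2 with N^2 v_2 = 0 but N^1 v_2 ≠ 0; then v_{j-1} := N · v_j for j = 2, …, 2.

Pick v_2 = (0, 1, 0)ᵀ.
Then v_1 = N · v_2 = (2, 0, 0)ᵀ.

Sanity check: (A − (2)·I) v_1 = (0, 0, 0)ᵀ = 0. ✓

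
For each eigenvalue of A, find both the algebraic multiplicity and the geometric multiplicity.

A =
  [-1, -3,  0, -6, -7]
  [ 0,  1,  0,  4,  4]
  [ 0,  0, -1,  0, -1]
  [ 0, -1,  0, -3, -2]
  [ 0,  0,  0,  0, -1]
λ = -1: alg = 5, geom = 3

Step 1 — factor the characteristic polynomial to read off the algebraic multiplicities:
  χ_A(x) = (x + 1)^5

Step 2 — compute geometric multiplicities via the rank-nullity identity g(λ) = n − rank(A − λI):
  rank(A − (-1)·I) = 2, so dim ker(A − (-1)·I) = n − 2 = 3

Summary:
  λ = -1: algebraic multiplicity = 5, geometric multiplicity = 3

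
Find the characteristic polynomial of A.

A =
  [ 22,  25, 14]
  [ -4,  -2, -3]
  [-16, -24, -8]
x^3 - 12*x^2 + 48*x - 64

Expanding det(x·I − A) (e.g. by cofactor expansion or by noting that A is similar to its Jordan form J, which has the same characteristic polynomial as A) gives
  χ_A(x) = x^3 - 12*x^2 + 48*x - 64
which factors as (x - 4)^3. The eigenvalues (with algebraic multiplicities) are λ = 4 with multiplicity 3.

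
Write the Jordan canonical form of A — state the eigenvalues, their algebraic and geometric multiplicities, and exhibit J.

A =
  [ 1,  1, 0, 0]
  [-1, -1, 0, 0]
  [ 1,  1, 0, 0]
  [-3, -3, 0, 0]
J_2(0) ⊕ J_1(0) ⊕ J_1(0)

The characteristic polynomial is
  det(x·I − A) = x^4

Eigenvalues and multiplicities (the geometric multiplicity of λ is n − rank(A − λI), which equals the number of Jordan blocks for λ):
  λ = 0: algebraic multiplicity = 4, geometric multiplicity = 3

Determining the block sizes for each eigenvalue:
  λ = 0: 3 blocks summing to 4 forces exactly one block of size 2 and the rest size 1 → block sizes [2, 1, 1]

Assembling the blocks gives a Jordan form
J =
  [0, 1, 0, 0]
  [0, 0, 0, 0]
  [0, 0, 0, 0]
  [0, 0, 0, 0]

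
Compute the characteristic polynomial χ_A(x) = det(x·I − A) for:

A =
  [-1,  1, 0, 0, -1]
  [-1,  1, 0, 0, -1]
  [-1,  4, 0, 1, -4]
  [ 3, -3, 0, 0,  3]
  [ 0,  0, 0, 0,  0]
x^5

Expanding det(x·I − A) (e.g. by cofactor expansion or by noting that A is similar to its Jordan form J, which has the same characteristic polynomial as A) gives
  χ_A(x) = x^5
which factors as x^5. The eigenvalues (with algebraic multiplicities) are λ = 0 with multiplicity 5.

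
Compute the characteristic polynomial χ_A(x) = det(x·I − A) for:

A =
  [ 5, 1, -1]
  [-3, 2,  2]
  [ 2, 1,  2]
x^3 - 9*x^2 + 27*x - 27

Expanding det(x·I − A) (e.g. by cofactor expansion or by noting that A is similar to its Jordan form J, which has the same characteristic polynomial as A) gives
  χ_A(x) = x^3 - 9*x^2 + 27*x - 27
which factors as (x - 3)^3. The eigenvalues (with algebraic multiplicities) are λ = 3 with multiplicity 3.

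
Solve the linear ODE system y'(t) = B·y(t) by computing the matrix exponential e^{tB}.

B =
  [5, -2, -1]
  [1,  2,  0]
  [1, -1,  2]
e^{tB} =
  [t^2*exp(3*t)/2 + 2*t*exp(3*t) + exp(3*t), -t^2*exp(3*t)/2 - 2*t*exp(3*t), -t^2*exp(3*t)/2 - t*exp(3*t)]
  [t^2*exp(3*t)/2 + t*exp(3*t), -t^2*exp(3*t)/2 - t*exp(3*t) + exp(3*t), -t^2*exp(3*t)/2]
  [t*exp(3*t), -t*exp(3*t), -t*exp(3*t) + exp(3*t)]

Strategy: write B = P · J · P⁻¹ where J is a Jordan canonical form, so e^{tB} = P · e^{tJ} · P⁻¹, and e^{tJ} can be computed block-by-block.

B has Jordan form
J =
  [3, 1, 0]
  [0, 3, 1]
  [0, 0, 3]
(up to reordering of blocks).

Per-block formulas:
  For a 3×3 Jordan block J_3(3): exp(t · J_3(3)) = e^(3t)·(I + t·N + (t^2/2)·N^2), where N is the 3×3 nilpotent shift.

After assembling e^{tJ} and conjugating by P, we get:

e^{tB} =
  [t^2*exp(3*t)/2 + 2*t*exp(3*t) + exp(3*t), -t^2*exp(3*t)/2 - 2*t*exp(3*t), -t^2*exp(3*t)/2 - t*exp(3*t)]
  [t^2*exp(3*t)/2 + t*exp(3*t), -t^2*exp(3*t)/2 - t*exp(3*t) + exp(3*t), -t^2*exp(3*t)/2]
  [t*exp(3*t), -t*exp(3*t), -t*exp(3*t) + exp(3*t)]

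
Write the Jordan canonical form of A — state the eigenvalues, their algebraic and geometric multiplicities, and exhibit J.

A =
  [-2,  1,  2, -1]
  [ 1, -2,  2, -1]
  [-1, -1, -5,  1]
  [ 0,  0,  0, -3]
J_2(-3) ⊕ J_1(-3) ⊕ J_1(-3)

The characteristic polynomial is
  det(x·I − A) = x^4 + 12*x^3 + 54*x^2 + 108*x + 81 = (x + 3)^4

Eigenvalues and multiplicities (the geometric multiplicity of λ is n − rank(A − λI), which equals the number of Jordan blocks for λ):
  λ = -3: algebraic multiplicity = 4, geometric multiplicity = 3

Determining the block sizes for each eigenvalue:
  λ = -3: 3 blocks summing to 4 forces exactly one block of size 2 and the rest size 1 → block sizes [2, 1, 1]

Assembling the blocks gives a Jordan form
J =
  [-3,  1,  0,  0]
  [ 0, -3,  0,  0]
  [ 0,  0, -3,  0]
  [ 0,  0,  0, -3]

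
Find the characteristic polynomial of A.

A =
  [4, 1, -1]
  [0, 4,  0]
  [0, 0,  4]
x^3 - 12*x^2 + 48*x - 64

Expanding det(x·I − A) (e.g. by cofactor expansion or by noting that A is similar to its Jordan form J, which has the same characteristic polynomial as A) gives
  χ_A(x) = x^3 - 12*x^2 + 48*x - 64
which factors as (x - 4)^3. The eigenvalues (with algebraic multiplicities) are λ = 4 with multiplicity 3.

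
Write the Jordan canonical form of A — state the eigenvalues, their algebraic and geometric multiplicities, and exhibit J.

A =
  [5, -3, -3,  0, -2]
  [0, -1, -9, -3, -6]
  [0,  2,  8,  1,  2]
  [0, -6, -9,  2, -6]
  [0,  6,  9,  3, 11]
J_2(5) ⊕ J_2(5) ⊕ J_1(5)

The characteristic polynomial is
  det(x·I − A) = x^5 - 25*x^4 + 250*x^3 - 1250*x^2 + 3125*x - 3125 = (x - 5)^5

Eigenvalues and multiplicities (the geometric multiplicity of λ is n − rank(A − λI), which equals the number of Jordan blocks for λ):
  λ = 5: algebraic multiplicity = 5, geometric multiplicity = 3

Determining the block sizes for each eigenvalue:
  λ = 5: with am = 5 and gm = 3, the partition is not yet determined (e.g. several partitions of 5 into 3 parts exist). Let N = A − (5)·I. Computing rank(N^1) = 2, rank(N^2) = 0; the number of blocks of size ≥ j is rank(N^{j−1}) − rank(N^j), giving [3, 2]. So we have 2 block(s) of size 2, 1 block(s) of size 1 → block sizes [2, 2, 1]

Assembling the blocks gives a Jordan form
J =
  [5, 1, 0, 0, 0]
  [0, 5, 0, 0, 0]
  [0, 0, 5, 1, 0]
  [0, 0, 0, 5, 0]
  [0, 0, 0, 0, 5]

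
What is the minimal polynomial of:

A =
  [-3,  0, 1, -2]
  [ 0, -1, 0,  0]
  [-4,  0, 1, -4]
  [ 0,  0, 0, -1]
x^2 + 2*x + 1

The characteristic polynomial is χ_A(x) = (x + 1)^4, so the eigenvalues are known. The minimal polynomial is
  m_A(x) = Π_λ (x − λ)^{k_λ}
where k_λ is the size of the *largest* Jordan block for λ (equivalently, the smallest k with (A − λI)^k v = 0 for every generalised eigenvector v of λ).

  λ = -1: largest Jordan block has size 2, contributing (x + 1)^2

So m_A(x) = (x + 1)^2 = x^2 + 2*x + 1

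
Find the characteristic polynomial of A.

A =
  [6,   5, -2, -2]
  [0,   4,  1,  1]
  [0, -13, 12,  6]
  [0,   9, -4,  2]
x^4 - 24*x^3 + 216*x^2 - 864*x + 1296

Expanding det(x·I − A) (e.g. by cofactor expansion or by noting that A is similar to its Jordan form J, which has the same characteristic polynomial as A) gives
  χ_A(x) = x^4 - 24*x^3 + 216*x^2 - 864*x + 1296
which factors as (x - 6)^4. The eigenvalues (with algebraic multiplicities) are λ = 6 with multiplicity 4.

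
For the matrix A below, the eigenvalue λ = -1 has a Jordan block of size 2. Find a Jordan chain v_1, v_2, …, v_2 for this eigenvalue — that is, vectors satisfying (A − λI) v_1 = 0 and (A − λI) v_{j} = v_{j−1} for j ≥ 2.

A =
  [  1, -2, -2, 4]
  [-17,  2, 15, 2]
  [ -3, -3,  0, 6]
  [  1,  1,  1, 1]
A Jordan chain for λ = -1 of length 2:
v_1 = (-2, 3, -3, 1)ᵀ
v_2 = (0, 1, 0, 0)ᵀ

Let N = A − (-1)·I. We want v_2 with N^2 v_2 = 0 but N^1 v_2 ≠ 0; then v_{j-1} := N · v_j for j = 2, …, 2.

Pick v_2 = (0, 1, 0, 0)ᵀ.
Then v_1 = N · v_2 = (-2, 3, -3, 1)ᵀ.

Sanity check: (A − (-1)·I) v_1 = (0, 0, 0, 0)ᵀ = 0. ✓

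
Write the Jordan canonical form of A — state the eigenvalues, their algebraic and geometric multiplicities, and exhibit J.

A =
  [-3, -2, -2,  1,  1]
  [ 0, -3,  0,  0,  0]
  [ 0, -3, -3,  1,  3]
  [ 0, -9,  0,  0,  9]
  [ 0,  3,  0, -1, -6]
J_2(-3) ⊕ J_2(-3) ⊕ J_1(-3)

The characteristic polynomial is
  det(x·I − A) = x^5 + 15*x^4 + 90*x^3 + 270*x^2 + 405*x + 243 = (x + 3)^5

Eigenvalues and multiplicities (the geometric multiplicity of λ is n − rank(A − λI), which equals the number of Jordan blocks for λ):
  λ = -3: algebraic multiplicity = 5, geometric multiplicity = 3

Determining the block sizes for each eigenvalue:
  λ = -3: with am = 5 and gm = 3, the partition is not yet determined (e.g. several partitions of 5 into 3 parts exist). Let N = A − (-3)·I. Computing rank(N^1) = 2, rank(N^2) = 0; the number of blocks of size ≥ j is rank(N^{j−1}) − rank(N^j), giving [3, 2]. So we have 2 block(s) of size 2, 1 block(s) of size 1 → block sizes [2, 2, 1]

Assembling the blocks gives a Jordan form
J =
  [-3,  1,  0,  0,  0]
  [ 0, -3,  0,  0,  0]
  [ 0,  0, -3,  1,  0]
  [ 0,  0,  0, -3,  0]
  [ 0,  0,  0,  0, -3]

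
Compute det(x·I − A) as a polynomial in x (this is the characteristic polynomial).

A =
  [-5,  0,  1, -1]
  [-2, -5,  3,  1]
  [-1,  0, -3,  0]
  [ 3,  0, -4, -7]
x^4 + 20*x^3 + 150*x^2 + 500*x + 625

Expanding det(x·I − A) (e.g. by cofactor expansion or by noting that A is similar to its Jordan form J, which has the same characteristic polynomial as A) gives
  χ_A(x) = x^4 + 20*x^3 + 150*x^2 + 500*x + 625
which factors as (x + 5)^4. The eigenvalues (with algebraic multiplicities) are λ = -5 with multiplicity 4.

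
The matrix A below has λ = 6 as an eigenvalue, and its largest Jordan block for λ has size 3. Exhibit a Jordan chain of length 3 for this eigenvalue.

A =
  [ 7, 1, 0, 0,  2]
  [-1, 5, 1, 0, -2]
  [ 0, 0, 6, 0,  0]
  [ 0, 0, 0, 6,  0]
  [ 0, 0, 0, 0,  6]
A Jordan chain for λ = 6 of length 3:
v_1 = (1, -1, 0, 0, 0)ᵀ
v_2 = (0, 1, 0, 0, 0)ᵀ
v_3 = (0, 0, 1, 0, 0)ᵀ

Let N = A − (6)·I. We want v_3 with N^3 v_3 = 0 but N^2 v_3 ≠ 0; then v_{j-1} := N · v_j for j = 3, …, 2.

Pick v_3 = (0, 0, 1, 0, 0)ᵀ.
Then v_2 = N · v_3 = (0, 1, 0, 0, 0)ᵀ.
Then v_1 = N · v_2 = (1, -1, 0, 0, 0)ᵀ.

Sanity check: (A − (6)·I) v_1 = (0, 0, 0, 0, 0)ᵀ = 0. ✓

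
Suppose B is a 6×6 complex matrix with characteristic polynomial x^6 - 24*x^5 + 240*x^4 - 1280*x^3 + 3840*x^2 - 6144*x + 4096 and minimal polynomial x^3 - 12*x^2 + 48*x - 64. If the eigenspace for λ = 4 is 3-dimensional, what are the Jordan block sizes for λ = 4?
Block sizes for λ = 4: [3, 2, 1]

Step 1 — from the characteristic polynomial, algebraic multiplicity of λ = 4 is 6. From dim ker(B − (4)·I) = 3, there are exactly 3 Jordan blocks for λ = 4.
Step 2 — from the minimal polynomial, the factor (x − 4)^3 tells us the largest block for λ = 4 has size 3.
Step 3 — with total size 6, 3 blocks, and largest block 3, the block sizes (in nonincreasing order) are [3, 2, 1].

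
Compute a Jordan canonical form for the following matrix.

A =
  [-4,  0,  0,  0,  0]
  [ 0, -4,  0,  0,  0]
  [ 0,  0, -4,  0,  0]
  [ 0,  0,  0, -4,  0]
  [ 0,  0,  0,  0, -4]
J_1(-4) ⊕ J_1(-4) ⊕ J_1(-4) ⊕ J_1(-4) ⊕ J_1(-4)

The characteristic polynomial is
  det(x·I − A) = x^5 + 20*x^4 + 160*x^3 + 640*x^2 + 1280*x + 1024 = (x + 4)^5

Eigenvalues and multiplicities (the geometric multiplicity of λ is n − rank(A − λI), which equals the number of Jordan blocks for λ):
  λ = -4: algebraic multiplicity = 5, geometric multiplicity = 5

Determining the block sizes for each eigenvalue:
  λ = -4: gm = am = 5, so every block has size 1 → block sizes [1, 1, 1, 1, 1]

Assembling the blocks gives a Jordan form
J =
  [-4,  0,  0,  0,  0]
  [ 0, -4,  0,  0,  0]
  [ 0,  0, -4,  0,  0]
  [ 0,  0,  0, -4,  0]
  [ 0,  0,  0,  0, -4]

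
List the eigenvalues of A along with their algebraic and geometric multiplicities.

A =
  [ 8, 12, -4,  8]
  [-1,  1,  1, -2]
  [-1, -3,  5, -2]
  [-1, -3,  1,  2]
λ = 4: alg = 4, geom = 3

Step 1 — factor the characteristic polynomial to read off the algebraic multiplicities:
  χ_A(x) = (x - 4)^4

Step 2 — compute geometric multiplicities via the rank-nullity identity g(λ) = n − rank(A − λI):
  rank(A − (4)·I) = 1, so dim ker(A − (4)·I) = n − 1 = 3

Summary:
  λ = 4: algebraic multiplicity = 4, geometric multiplicity = 3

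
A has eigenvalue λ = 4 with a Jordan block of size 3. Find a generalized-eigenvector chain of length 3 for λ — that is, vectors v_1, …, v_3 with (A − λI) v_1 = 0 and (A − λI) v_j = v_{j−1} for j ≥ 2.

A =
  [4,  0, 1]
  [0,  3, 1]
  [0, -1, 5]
A Jordan chain for λ = 4 of length 3:
v_1 = (-1, 0, 0)ᵀ
v_2 = (0, -1, -1)ᵀ
v_3 = (0, 1, 0)ᵀ

Let N = A − (4)·I. We want v_3 with N^3 v_3 = 0 but N^2 v_3 ≠ 0; then v_{j-1} := N · v_j for j = 3, …, 2.

Pick v_3 = (0, 1, 0)ᵀ.
Then v_2 = N · v_3 = (0, -1, -1)ᵀ.
Then v_1 = N · v_2 = (-1, 0, 0)ᵀ.

Sanity check: (A − (4)·I) v_1 = (0, 0, 0)ᵀ = 0. ✓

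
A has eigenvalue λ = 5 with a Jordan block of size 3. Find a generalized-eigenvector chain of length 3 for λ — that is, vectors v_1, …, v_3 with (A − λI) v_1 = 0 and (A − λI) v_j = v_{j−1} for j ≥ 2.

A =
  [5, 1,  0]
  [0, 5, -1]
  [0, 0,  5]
A Jordan chain for λ = 5 of length 3:
v_1 = (-1, 0, 0)ᵀ
v_2 = (0, -1, 0)ᵀ
v_3 = (0, 0, 1)ᵀ

Let N = A − (5)·I. We want v_3 with N^3 v_3 = 0 but N^2 v_3 ≠ 0; then v_{j-1} := N · v_j for j = 3, …, 2.

Pick v_3 = (0, 0, 1)ᵀ.
Then v_2 = N · v_3 = (0, -1, 0)ᵀ.
Then v_1 = N · v_2 = (-1, 0, 0)ᵀ.

Sanity check: (A − (5)·I) v_1 = (0, 0, 0)ᵀ = 0. ✓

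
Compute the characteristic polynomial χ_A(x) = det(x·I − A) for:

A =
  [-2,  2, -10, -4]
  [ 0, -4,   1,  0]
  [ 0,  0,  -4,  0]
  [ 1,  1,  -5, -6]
x^4 + 16*x^3 + 96*x^2 + 256*x + 256

Expanding det(x·I − A) (e.g. by cofactor expansion or by noting that A is similar to its Jordan form J, which has the same characteristic polynomial as A) gives
  χ_A(x) = x^4 + 16*x^3 + 96*x^2 + 256*x + 256
which factors as (x + 4)^4. The eigenvalues (with algebraic multiplicities) are λ = -4 with multiplicity 4.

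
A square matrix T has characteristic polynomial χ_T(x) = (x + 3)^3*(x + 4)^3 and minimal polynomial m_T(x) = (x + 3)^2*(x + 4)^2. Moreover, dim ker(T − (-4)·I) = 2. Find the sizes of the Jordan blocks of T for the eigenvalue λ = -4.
Block sizes for λ = -4: [2, 1]

Step 1 — from the characteristic polynomial, algebraic multiplicity of λ = -4 is 3. From dim ker(T − (-4)·I) = 2, there are exactly 2 Jordan blocks for λ = -4.
Step 2 — from the minimal polynomial, the factor (x + 4)^2 tells us the largest block for λ = -4 has size 2.
Step 3 — with total size 3, 2 blocks, and largest block 2, the block sizes (in nonincreasing order) are [2, 1].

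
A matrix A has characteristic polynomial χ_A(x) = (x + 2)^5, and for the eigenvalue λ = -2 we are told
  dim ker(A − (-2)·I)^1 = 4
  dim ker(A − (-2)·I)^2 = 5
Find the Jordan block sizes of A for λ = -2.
Block sizes for λ = -2: [2, 1, 1, 1]

From the dimensions of kernels of powers, the number of Jordan blocks of size at least j is d_j − d_{j−1} where d_j = dim ker(N^j) (with d_0 = 0). Computing the differences gives [4, 1].
The number of blocks of size exactly k is (#blocks of size ≥ k) − (#blocks of size ≥ k + 1), so the partition is: 3 block(s) of size 1, 1 block(s) of size 2.
In nonincreasing order the block sizes are [2, 1, 1, 1].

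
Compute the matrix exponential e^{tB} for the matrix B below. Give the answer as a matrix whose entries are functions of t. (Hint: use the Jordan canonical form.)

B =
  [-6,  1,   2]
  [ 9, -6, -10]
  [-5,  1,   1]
e^{tB} =
  [-t*exp(-5*t) + exp(-5*t), t*exp(-5*t), 2*t*exp(-5*t)]
  [t*exp(-5*t) + 2*exp(-t) - 2*exp(-5*t), -t*exp(-5*t) + exp(-5*t), -2*t*exp(-5*t) - 2*exp(-t) + 2*exp(-5*t)]
  [-t*exp(-5*t) - exp(-t) + exp(-5*t), t*exp(-5*t), 2*t*exp(-5*t) + exp(-t)]

Strategy: write B = P · J · P⁻¹ where J is a Jordan canonical form, so e^{tB} = P · e^{tJ} · P⁻¹, and e^{tJ} can be computed block-by-block.

B has Jordan form
J =
  [-5,  1,  0]
  [ 0, -5,  0]
  [ 0,  0, -1]
(up to reordering of blocks).

Per-block formulas:
  For a 1×1 block at λ = -1: exp(t · [-1]) = [e^(-1t)].
  For a 2×2 Jordan block J_2(-5): exp(t · J_2(-5)) = e^(-5t)·(I + t·N), where N is the 2×2 nilpotent shift.

After assembling e^{tJ} and conjugating by P, we get:

e^{tB} =
  [-t*exp(-5*t) + exp(-5*t), t*exp(-5*t), 2*t*exp(-5*t)]
  [t*exp(-5*t) + 2*exp(-t) - 2*exp(-5*t), -t*exp(-5*t) + exp(-5*t), -2*t*exp(-5*t) - 2*exp(-t) + 2*exp(-5*t)]
  [-t*exp(-5*t) - exp(-t) + exp(-5*t), t*exp(-5*t), 2*t*exp(-5*t) + exp(-t)]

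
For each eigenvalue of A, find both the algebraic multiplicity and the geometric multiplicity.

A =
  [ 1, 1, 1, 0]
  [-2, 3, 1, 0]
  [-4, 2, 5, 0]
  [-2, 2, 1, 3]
λ = 3: alg = 4, geom = 2

Step 1 — factor the characteristic polynomial to read off the algebraic multiplicities:
  χ_A(x) = (x - 3)^4

Step 2 — compute geometric multiplicities via the rank-nullity identity g(λ) = n − rank(A − λI):
  rank(A − (3)·I) = 2, so dim ker(A − (3)·I) = n − 2 = 2

Summary:
  λ = 3: algebraic multiplicity = 4, geometric multiplicity = 2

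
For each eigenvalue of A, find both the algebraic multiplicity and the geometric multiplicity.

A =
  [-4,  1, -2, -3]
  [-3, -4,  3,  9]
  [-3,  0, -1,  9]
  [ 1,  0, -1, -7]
λ = -4: alg = 4, geom = 2

Step 1 — factor the characteristic polynomial to read off the algebraic multiplicities:
  χ_A(x) = (x + 4)^4

Step 2 — compute geometric multiplicities via the rank-nullity identity g(λ) = n − rank(A − λI):
  rank(A − (-4)·I) = 2, so dim ker(A − (-4)·I) = n − 2 = 2

Summary:
  λ = -4: algebraic multiplicity = 4, geometric multiplicity = 2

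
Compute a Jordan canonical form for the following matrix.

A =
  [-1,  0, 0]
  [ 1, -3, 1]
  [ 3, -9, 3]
J_1(-1) ⊕ J_2(0)

The characteristic polynomial is
  det(x·I − A) = x^3 + x^2 = x^2*(x + 1)

Eigenvalues and multiplicities (the geometric multiplicity of λ is n − rank(A − λI), which equals the number of Jordan blocks for λ):
  λ = -1: algebraic multiplicity = 1, geometric multiplicity = 1
  λ = 0: algebraic multiplicity = 2, geometric multiplicity = 1

Determining the block sizes for each eigenvalue:
  λ = -1: one block (gm = 1), so the single block has size am = 1 → block sizes [1]
  λ = 0: one block (gm = 1), so the single block has size am = 2 → block sizes [2]

Assembling the blocks gives a Jordan form
J =
  [-1, 0, 0]
  [ 0, 0, 1]
  [ 0, 0, 0]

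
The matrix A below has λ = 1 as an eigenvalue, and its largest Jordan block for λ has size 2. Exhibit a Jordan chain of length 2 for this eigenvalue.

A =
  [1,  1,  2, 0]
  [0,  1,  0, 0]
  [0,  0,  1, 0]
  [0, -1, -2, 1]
A Jordan chain for λ = 1 of length 2:
v_1 = (1, 0, 0, -1)ᵀ
v_2 = (0, 1, 0, 0)ᵀ

Let N = A − (1)·I. We want v_2 with N^2 v_2 = 0 but N^1 v_2 ≠ 0; then v_{j-1} := N · v_j for j = 2, …, 2.

Pick v_2 = (0, 1, 0, 0)ᵀ.
Then v_1 = N · v_2 = (1, 0, 0, -1)ᵀ.

Sanity check: (A − (1)·I) v_1 = (0, 0, 0, 0)ᵀ = 0. ✓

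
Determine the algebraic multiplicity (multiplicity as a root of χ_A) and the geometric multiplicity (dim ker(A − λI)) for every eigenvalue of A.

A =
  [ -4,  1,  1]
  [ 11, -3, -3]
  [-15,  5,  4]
λ = -1: alg = 3, geom = 1

Step 1 — factor the characteristic polynomial to read off the algebraic multiplicities:
  χ_A(x) = (x + 1)^3

Step 2 — compute geometric multiplicities via the rank-nullity identity g(λ) = n − rank(A − λI):
  rank(A − (-1)·I) = 2, so dim ker(A − (-1)·I) = n − 2 = 1

Summary:
  λ = -1: algebraic multiplicity = 3, geometric multiplicity = 1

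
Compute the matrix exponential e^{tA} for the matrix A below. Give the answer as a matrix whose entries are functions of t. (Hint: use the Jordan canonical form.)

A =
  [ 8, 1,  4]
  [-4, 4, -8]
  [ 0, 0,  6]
e^{tA} =
  [2*t*exp(6*t) + exp(6*t), t*exp(6*t), 4*t*exp(6*t)]
  [-4*t*exp(6*t), -2*t*exp(6*t) + exp(6*t), -8*t*exp(6*t)]
  [0, 0, exp(6*t)]

Strategy: write A = P · J · P⁻¹ where J is a Jordan canonical form, so e^{tA} = P · e^{tJ} · P⁻¹, and e^{tJ} can be computed block-by-block.

A has Jordan form
J =
  [6, 1, 0]
  [0, 6, 0]
  [0, 0, 6]
(up to reordering of blocks).

Per-block formulas:
  For a 2×2 Jordan block J_2(6): exp(t · J_2(6)) = e^(6t)·(I + t·N), where N is the 2×2 nilpotent shift.
  For a 1×1 block at λ = 6: exp(t · [6]) = [e^(6t)].

After assembling e^{tJ} and conjugating by P, we get:

e^{tA} =
  [2*t*exp(6*t) + exp(6*t), t*exp(6*t), 4*t*exp(6*t)]
  [-4*t*exp(6*t), -2*t*exp(6*t) + exp(6*t), -8*t*exp(6*t)]
  [0, 0, exp(6*t)]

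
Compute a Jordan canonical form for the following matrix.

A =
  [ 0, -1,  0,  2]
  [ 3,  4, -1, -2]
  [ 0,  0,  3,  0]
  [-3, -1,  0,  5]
J_3(3) ⊕ J_1(3)

The characteristic polynomial is
  det(x·I − A) = x^4 - 12*x^3 + 54*x^2 - 108*x + 81 = (x - 3)^4

Eigenvalues and multiplicities (the geometric multiplicity of λ is n − rank(A − λI), which equals the number of Jordan blocks for λ):
  λ = 3: algebraic multiplicity = 4, geometric multiplicity = 2

Determining the block sizes for each eigenvalue:
  λ = 3: with am = 4 and gm = 2, the partition is not yet determined (e.g. several partitions of 4 into 2 parts exist). Let N = A − (3)·I. Computing rank(N^1) = 2, rank(N^2) = 1, rank(N^3) = 0; the number of blocks of size ≥ j is rank(N^{j−1}) − rank(N^j), giving [2, 1, 1]. So we have 1 block(s) of size 3, 1 block(s) of size 1 → block sizes [3, 1]

Assembling the blocks gives a Jordan form
J =
  [3, 1, 0, 0]
  [0, 3, 1, 0]
  [0, 0, 3, 0]
  [0, 0, 0, 3]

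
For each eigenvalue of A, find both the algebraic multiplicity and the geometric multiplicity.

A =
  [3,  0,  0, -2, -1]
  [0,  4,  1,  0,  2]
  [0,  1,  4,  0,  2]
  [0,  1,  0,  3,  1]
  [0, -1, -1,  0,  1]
λ = 3: alg = 5, geom = 2

Step 1 — factor the characteristic polynomial to read off the algebraic multiplicities:
  χ_A(x) = (x - 3)^5

Step 2 — compute geometric multiplicities via the rank-nullity identity g(λ) = n − rank(A − λI):
  rank(A − (3)·I) = 3, so dim ker(A − (3)·I) = n − 3 = 2

Summary:
  λ = 3: algebraic multiplicity = 5, geometric multiplicity = 2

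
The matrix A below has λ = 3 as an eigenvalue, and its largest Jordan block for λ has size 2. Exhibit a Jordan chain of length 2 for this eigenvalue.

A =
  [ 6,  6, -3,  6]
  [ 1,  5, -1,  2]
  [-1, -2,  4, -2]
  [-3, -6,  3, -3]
A Jordan chain for λ = 3 of length 2:
v_1 = (3, 1, -1, -3)ᵀ
v_2 = (1, 0, 0, 0)ᵀ

Let N = A − (3)·I. We want v_2 with N^2 v_2 = 0 but N^1 v_2 ≠ 0; then v_{j-1} := N · v_j for j = 2, …, 2.

Pick v_2 = (1, 0, 0, 0)ᵀ.
Then v_1 = N · v_2 = (3, 1, -1, -3)ᵀ.

Sanity check: (A − (3)·I) v_1 = (0, 0, 0, 0)ᵀ = 0. ✓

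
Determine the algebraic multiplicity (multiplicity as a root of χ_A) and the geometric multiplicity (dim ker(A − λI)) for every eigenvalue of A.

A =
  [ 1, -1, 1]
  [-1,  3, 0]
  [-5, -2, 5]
λ = 3: alg = 3, geom = 1

Step 1 — factor the characteristic polynomial to read off the algebraic multiplicities:
  χ_A(x) = (x - 3)^3

Step 2 — compute geometric multiplicities via the rank-nullity identity g(λ) = n − rank(A − λI):
  rank(A − (3)·I) = 2, so dim ker(A − (3)·I) = n − 2 = 1

Summary:
  λ = 3: algebraic multiplicity = 3, geometric multiplicity = 1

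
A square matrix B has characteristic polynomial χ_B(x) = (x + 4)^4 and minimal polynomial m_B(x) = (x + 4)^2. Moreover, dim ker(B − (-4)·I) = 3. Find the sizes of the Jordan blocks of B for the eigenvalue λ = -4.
Block sizes for λ = -4: [2, 1, 1]

Step 1 — from the characteristic polynomial, algebraic multiplicity of λ = -4 is 4. From dim ker(B − (-4)·I) = 3, there are exactly 3 Jordan blocks for λ = -4.
Step 2 — from the minimal polynomial, the factor (x + 4)^2 tells us the largest block for λ = -4 has size 2.
Step 3 — with total size 4, 3 blocks, and largest block 2, the block sizes (in nonincreasing order) are [2, 1, 1].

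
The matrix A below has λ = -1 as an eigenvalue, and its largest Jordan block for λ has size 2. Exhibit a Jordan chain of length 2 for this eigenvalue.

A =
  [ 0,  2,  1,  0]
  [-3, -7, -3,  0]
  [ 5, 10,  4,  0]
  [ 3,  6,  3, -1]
A Jordan chain for λ = -1 of length 2:
v_1 = (1, -3, 5, 3)ᵀ
v_2 = (1, 0, 0, 0)ᵀ

Let N = A − (-1)·I. We want v_2 with N^2 v_2 = 0 but N^1 v_2 ≠ 0; then v_{j-1} := N · v_j for j = 2, …, 2.

Pick v_2 = (1, 0, 0, 0)ᵀ.
Then v_1 = N · v_2 = (1, -3, 5, 3)ᵀ.

Sanity check: (A − (-1)·I) v_1 = (0, 0, 0, 0)ᵀ = 0. ✓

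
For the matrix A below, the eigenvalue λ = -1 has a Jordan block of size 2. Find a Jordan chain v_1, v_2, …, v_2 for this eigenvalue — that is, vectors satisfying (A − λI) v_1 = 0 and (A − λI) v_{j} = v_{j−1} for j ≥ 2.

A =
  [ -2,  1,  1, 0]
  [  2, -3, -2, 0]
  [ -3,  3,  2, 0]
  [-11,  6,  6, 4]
A Jordan chain for λ = -1 of length 2:
v_1 = (1, -2, 3, 1)ᵀ
v_2 = (1, 2, 0, 0)ᵀ

Let N = A − (-1)·I. We want v_2 with N^2 v_2 = 0 but N^1 v_2 ≠ 0; then v_{j-1} := N · v_j for j = 2, …, 2.

Pick v_2 = (1, 2, 0, 0)ᵀ.
Then v_1 = N · v_2 = (1, -2, 3, 1)ᵀ.

Sanity check: (A − (-1)·I) v_1 = (0, 0, 0, 0)ᵀ = 0. ✓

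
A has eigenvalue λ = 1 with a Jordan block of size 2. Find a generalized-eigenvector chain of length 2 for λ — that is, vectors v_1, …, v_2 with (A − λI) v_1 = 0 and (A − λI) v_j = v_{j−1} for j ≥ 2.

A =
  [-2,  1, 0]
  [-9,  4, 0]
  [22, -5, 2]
A Jordan chain for λ = 1 of length 2:
v_1 = (-7, -21, 49)ᵀ
v_2 = (2, -1, 0)ᵀ

Let N = A − (1)·I. We want v_2 with N^2 v_2 = 0 but N^1 v_2 ≠ 0; then v_{j-1} := N · v_j for j = 2, …, 2.

Pick v_2 = (2, -1, 0)ᵀ.
Then v_1 = N · v_2 = (-7, -21, 49)ᵀ.

Sanity check: (A − (1)·I) v_1 = (0, 0, 0)ᵀ = 0. ✓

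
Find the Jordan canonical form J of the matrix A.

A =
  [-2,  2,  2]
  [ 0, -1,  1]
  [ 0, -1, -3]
J_2(-2) ⊕ J_1(-2)

The characteristic polynomial is
  det(x·I − A) = x^3 + 6*x^2 + 12*x + 8 = (x + 2)^3

Eigenvalues and multiplicities (the geometric multiplicity of λ is n − rank(A − λI), which equals the number of Jordan blocks for λ):
  λ = -2: algebraic multiplicity = 3, geometric multiplicity = 2

Determining the block sizes for each eigenvalue:
  λ = -2: 2 blocks summing to 3 forces exactly one block of size 2 and the rest size 1 → block sizes [2, 1]

Assembling the blocks gives a Jordan form
J =
  [-2,  1,  0]
  [ 0, -2,  0]
  [ 0,  0, -2]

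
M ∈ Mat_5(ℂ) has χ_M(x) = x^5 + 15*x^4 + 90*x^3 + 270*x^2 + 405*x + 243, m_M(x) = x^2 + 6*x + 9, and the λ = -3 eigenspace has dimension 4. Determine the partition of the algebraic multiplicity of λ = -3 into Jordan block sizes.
Block sizes for λ = -3: [2, 1, 1, 1]

Step 1 — from the characteristic polynomial, algebraic multiplicity of λ = -3 is 5. From dim ker(M − (-3)·I) = 4, there are exactly 4 Jordan blocks for λ = -3.
Step 2 — from the minimal polynomial, the factor (x + 3)^2 tells us the largest block for λ = -3 has size 2.
Step 3 — with total size 5, 4 blocks, and largest block 2, the block sizes (in nonincreasing order) are [2, 1, 1, 1].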